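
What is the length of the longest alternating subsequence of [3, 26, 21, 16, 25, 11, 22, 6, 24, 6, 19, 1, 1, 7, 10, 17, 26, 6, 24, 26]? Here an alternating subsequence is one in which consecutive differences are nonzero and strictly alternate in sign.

Track the best alternating length ending on an up-step vs a down-step at each position: up/down = 1/1, 2/1, 2/3, 2/3, 4/3, 2/5, 6/5, 2/7, 8/5, 2/9, 10/9, 1/11, 1/11, 12/11, 12/11, 12/11, 12/1, 12/13, 14/13, 14/1.
The maximum over both is 14; one such subsequence is 3, 26, 21, 25, 11, 22, 6, 24, 6, 19, 1, 7, 6, 24.

14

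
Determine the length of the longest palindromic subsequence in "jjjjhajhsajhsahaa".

Using dp[i][j] = 2 + dp[i+1][j−1] if the ends match, else max(dp[i+1][j], dp[i][j−1]):
dp[1][17] = 7. A witness is aahahaa at positions 6,10,12,14,15,16,17.

7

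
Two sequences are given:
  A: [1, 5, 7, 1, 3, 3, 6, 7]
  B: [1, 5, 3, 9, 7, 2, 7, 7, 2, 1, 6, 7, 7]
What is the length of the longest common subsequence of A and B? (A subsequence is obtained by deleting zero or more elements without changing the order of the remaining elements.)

A longest common subsequence is 1, 5, 7, 1, 6, 7 (length 6); the LCS DP confirms no longer common subsequence exists.

6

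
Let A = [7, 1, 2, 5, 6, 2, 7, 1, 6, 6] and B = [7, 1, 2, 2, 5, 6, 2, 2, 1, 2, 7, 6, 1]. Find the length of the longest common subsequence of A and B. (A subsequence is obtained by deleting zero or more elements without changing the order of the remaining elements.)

A longest common subsequence is 7, 1, 2, 5, 6, 2, 7, 1 (length 8); the LCS DP confirms no longer common subsequence exists.

8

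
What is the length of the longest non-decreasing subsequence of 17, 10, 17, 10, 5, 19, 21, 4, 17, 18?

4

One longest non-decreasing subsequence is 17, 17, 19, 21 (positions 1,3,6,7), of length 4; no longer one exists.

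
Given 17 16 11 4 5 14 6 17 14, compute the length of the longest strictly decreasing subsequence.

4

One longest decreasing subsequence is 17, 16, 11, 4 (positions 1,2,3,4), of length 4; no longer one exists.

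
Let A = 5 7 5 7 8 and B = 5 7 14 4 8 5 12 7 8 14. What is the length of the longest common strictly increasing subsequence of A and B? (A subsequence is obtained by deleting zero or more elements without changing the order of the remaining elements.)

For each value that appears in both, track the longest common increasing run ending there.
The best achievable length is 3; one witness is 5, 7, 8 (A-positions 1,2,5, B-positions 1,2,5).

3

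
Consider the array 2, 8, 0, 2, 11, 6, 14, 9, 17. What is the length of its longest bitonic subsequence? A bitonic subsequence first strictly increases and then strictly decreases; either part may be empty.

5

Let inc[i] be the LIS ending at i and dec[i] the longest strictly decreasing subsequence starting at i. inc = [1, 2, 1, 2, 3, 3, 4, 4, 5], dec = [2, 2, 1, 1, 2, 1, 2, 1, 1].
max_i inc[i]+dec[i]−1 = 5, with one witness 2, 8, 11, 14, 9.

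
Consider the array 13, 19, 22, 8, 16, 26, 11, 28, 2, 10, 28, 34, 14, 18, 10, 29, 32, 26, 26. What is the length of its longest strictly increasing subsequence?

7

Let dp[i] be the longest increasing subsequence ending at position i. Then dp = [1, 2, 3, 1, 2, 4, 2, 5, 1, 2, 5, 6, 3, 4, 2, 6, 7, 5, 5].
The maximum is 7; one witness is 13, 19, 22, 26, 28, 29, 32 at positions 1,2,3,6,8,16,17.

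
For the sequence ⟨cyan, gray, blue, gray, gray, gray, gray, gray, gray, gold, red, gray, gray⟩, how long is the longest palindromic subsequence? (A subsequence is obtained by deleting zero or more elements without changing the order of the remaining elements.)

One longest palindromic subsequence is gray gray gray gray gray gray gray gray gray (positions 2,4,5,6,7,8,9,12,13); it reads the same forward and backward, and the interval DP gives dp[1][13] = 9.

9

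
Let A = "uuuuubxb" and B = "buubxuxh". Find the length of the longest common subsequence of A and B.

A longest common subsequence is uuux (length 4); the LCS DP confirms no longer common subsequence exists.

4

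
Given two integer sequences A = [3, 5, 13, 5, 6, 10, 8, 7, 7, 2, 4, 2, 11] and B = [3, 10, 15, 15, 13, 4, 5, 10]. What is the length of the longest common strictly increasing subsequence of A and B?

3

A longest common strictly increasing subsequence is 3, 5, 10 (length 3); it appears in order in both A and B, and no longer such subsequence exists.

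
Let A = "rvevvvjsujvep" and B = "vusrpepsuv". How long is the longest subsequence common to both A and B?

5

A longest common subsequence is resuv (length 5); the LCS DP confirms no longer common subsequence exists.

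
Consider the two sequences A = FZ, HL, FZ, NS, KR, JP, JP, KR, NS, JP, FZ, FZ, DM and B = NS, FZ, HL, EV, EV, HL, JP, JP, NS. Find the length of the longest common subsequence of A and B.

Backtracking the LCS table gives one alignment: FZ (A1,B2) → HL (A2,B6) → JP (A6,B7) → JP (A7,B8) → NS (A9,B9).
So the longest common subsequence has length 5.

5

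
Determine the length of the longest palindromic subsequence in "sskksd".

Using dp[i][j] = 2 + dp[i+1][j−1] if the ends match, else max(dp[i+1][j], dp[i][j−1]):
dp[1][6] = 4. A witness is skks at positions 2,3,4,5.

4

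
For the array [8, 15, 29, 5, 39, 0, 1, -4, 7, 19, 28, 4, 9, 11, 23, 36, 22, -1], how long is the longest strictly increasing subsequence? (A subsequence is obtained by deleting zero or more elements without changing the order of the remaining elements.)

7

Scanning left to right, the best length ending at each element is: 8→1, 15→2, 29→3, 5→1, 39→4, 0→1, 1→2, -4→1, 7→3, 19→4, 28→5, 4→3, 9→4, 11→5, 23→6, 36→7, 22→6, -1→2.
So the longest increasing subsequence has length 7, e.g. 0, 1, 7, 9, 11, 23, 36.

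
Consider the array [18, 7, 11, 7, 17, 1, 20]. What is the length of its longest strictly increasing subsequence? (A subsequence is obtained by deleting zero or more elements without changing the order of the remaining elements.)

4

Scanning left to right, the best length ending at each element is: 18→1, 7→1, 11→2, 7→1, 17→3, 1→1, 20→4.
So the longest increasing subsequence has length 4, e.g. 7, 11, 17, 20.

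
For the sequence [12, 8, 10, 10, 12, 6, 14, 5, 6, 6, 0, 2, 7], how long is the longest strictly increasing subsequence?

4

One longest increasing subsequence is 8, 10, 12, 14 (positions 2,3,5,7), of length 4; no longer one exists.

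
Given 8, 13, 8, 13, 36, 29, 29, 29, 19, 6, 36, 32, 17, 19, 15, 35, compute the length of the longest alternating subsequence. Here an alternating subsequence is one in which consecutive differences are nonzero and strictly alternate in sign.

Track the best alternating length ending on an up-step vs a down-step at each position: up/down = 1/1, 2/1, 1/3, 4/1, 4/1, 4/5, 4/5, 4/5, 4/5, 1/5, 6/1, 6/7, 6/7, 8/7, 6/9, 10/7.
The maximum over both is 10; one such subsequence is 8, 13, 8, 36, 29, 36, 17, 19, 15, 35.

10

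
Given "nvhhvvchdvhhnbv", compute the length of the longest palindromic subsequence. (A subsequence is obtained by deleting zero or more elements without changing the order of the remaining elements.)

Using dp[i][j] = 2 + dp[i+1][j−1] if the ends match, else max(dp[i+1][j], dp[i][j−1]):
dp[1][15] = 9. A witness is vhhvdvhhv at positions 2,3,4,5,9,10,11,12,15.

9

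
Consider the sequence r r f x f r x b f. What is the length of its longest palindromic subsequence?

One longest palindromic subsequence is fxrxf (positions 3,4,6,7,9); it reads the same forward and backward, and the interval DP gives dp[1][9] = 5.

5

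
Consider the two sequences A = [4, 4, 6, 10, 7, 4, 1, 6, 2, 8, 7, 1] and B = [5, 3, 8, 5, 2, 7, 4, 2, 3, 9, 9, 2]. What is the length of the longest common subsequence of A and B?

3

Backtracking the LCS table gives one alignment: 7 (A5,B6) → 4 (A6,B7) → 2 (A9,B12).
So the longest common subsequence has length 3.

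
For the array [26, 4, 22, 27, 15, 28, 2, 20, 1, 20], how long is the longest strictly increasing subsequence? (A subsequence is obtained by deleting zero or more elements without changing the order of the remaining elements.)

4

One longest increasing subsequence is 4, 22, 27, 28 (positions 2,3,4,6), of length 4; no longer one exists.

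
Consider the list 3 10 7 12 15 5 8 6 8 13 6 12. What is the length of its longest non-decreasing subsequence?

5

Scanning left to right, the best length ending at each element is: 3→1, 10→2, 7→2, 12→3, 15→4, 5→2, 8→3, 6→3, 8→4, 13→5, 6→4, 12→5.
So the longest non-decreasing subsequence has length 5, e.g. 3, 7, 8, 8, 13.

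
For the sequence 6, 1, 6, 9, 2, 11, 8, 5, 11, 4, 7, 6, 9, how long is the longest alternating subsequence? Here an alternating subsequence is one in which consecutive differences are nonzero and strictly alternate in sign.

11

Track the best alternating length ending on an up-step vs a down-step at each position: up/down = 1/1, 1/2, 3/1, 3/1, 3/4, 5/1, 5/6, 5/6, 7/1, 5/8, 9/8, 9/10, 11/8.
The maximum over both is 11; one such subsequence is 6, 1, 6, 2, 11, 8, 11, 4, 7, 6, 9.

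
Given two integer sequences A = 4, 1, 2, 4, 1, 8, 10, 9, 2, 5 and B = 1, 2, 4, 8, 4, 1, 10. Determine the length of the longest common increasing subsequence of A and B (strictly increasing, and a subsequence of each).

5

A longest common strictly increasing subsequence is 1, 2, 4, 8, 10 (length 5); it appears in order in both A and B, and no longer such subsequence exists.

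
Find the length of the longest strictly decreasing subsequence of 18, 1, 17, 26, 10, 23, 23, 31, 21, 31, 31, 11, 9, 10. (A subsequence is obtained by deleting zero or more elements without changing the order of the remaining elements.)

Let dp[i] be the longest decreasing subsequence ending at position i. Then dp = [1, 2, 2, 1, 3, 2, 2, 1, 3, 1, 1, 4, 5, 5].
The maximum is 5; one witness is 26, 23, 21, 11, 9 at positions 4,6,9,12,13.

5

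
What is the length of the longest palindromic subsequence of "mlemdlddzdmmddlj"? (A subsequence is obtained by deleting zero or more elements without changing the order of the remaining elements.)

One longest palindromic subsequence is ldddzdddl (positions 2,5,7,8,9,10,13,14,15); it reads the same forward and backward, and the interval DP gives dp[1][16] = 9.

9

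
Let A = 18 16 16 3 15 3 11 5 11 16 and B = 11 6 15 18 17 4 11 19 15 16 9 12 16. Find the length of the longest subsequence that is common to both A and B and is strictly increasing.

For each value that appears in both, track the longest common increasing run ending there.
The best achievable length is 2; one witness is 11, 16 (A-positions 7,10, B-positions 1,10).

2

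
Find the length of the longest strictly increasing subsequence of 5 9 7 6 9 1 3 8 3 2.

3

Let dp[i] be the longest increasing subsequence ending at position i. Then dp = [1, 2, 2, 2, 3, 1, 2, 3, 2, 2].
The maximum is 3; one witness is 5, 7, 9 at positions 1,3,5.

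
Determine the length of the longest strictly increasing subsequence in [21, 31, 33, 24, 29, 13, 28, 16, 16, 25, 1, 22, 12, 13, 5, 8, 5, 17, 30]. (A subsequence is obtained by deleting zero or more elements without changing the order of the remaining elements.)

Scanning left to right, the best length ending at each element is: 21→1, 31→2, 33→3, 24→2, 29→3, 13→1, 28→3, 16→2, 16→2, 25→3, 1→1, 22→3, 12→2, 13→3, 5→2, 8→3, 5→2, 17→4, 30→5.
So the longest increasing subsequence has length 5, e.g. 1, 12, 13, 17, 30.

5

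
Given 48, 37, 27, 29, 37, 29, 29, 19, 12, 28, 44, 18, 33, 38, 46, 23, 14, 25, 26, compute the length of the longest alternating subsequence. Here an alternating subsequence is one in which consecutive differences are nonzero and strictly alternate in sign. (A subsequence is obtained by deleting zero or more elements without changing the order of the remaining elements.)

9

A longest alternating subsequence is 48, 27, 29, 19, 28, 18, 33, 23, 25 (positions 1,3,4,8,10,12,13,16,18); its 8 consecutive differences strictly alternate in sign, and length 9 is optimal.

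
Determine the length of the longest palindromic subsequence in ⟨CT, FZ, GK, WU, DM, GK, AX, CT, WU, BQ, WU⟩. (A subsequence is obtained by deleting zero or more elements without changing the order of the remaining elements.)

Using dp[i][j] = 2 + dp[i+1][j−1] if the ends match, else max(dp[i+1][j], dp[i][j−1]):
dp[1][11] = 5. A witness is CT GK DM GK CT at positions 1,3,5,6,8.

5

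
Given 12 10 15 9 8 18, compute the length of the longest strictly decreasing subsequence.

One longest decreasing subsequence is 12, 10, 9, 8 (positions 1,2,4,5), of length 4; no longer one exists.

4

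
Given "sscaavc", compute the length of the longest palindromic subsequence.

One longest palindromic subsequence is caac (positions 3,4,5,7); it reads the same forward and backward, and the interval DP gives dp[1][7] = 4.

4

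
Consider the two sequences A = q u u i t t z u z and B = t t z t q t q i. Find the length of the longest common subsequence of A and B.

Backtracking the LCS table gives one alignment: t (A5,B1) → t (A6,B2) → z (A7,B3).
So the longest common subsequence has length 3.

3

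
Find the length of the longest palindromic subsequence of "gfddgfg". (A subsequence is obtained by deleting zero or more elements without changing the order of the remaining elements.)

One longest palindromic subsequence is gfddfg (positions 1,2,3,4,6,7); it reads the same forward and backward, and the interval DP gives dp[1][7] = 6.

6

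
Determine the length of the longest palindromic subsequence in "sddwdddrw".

5

One longest palindromic subsequence is wdddw (positions 4,5,6,7,9); it reads the same forward and backward, and the interval DP gives dp[1][9] = 5.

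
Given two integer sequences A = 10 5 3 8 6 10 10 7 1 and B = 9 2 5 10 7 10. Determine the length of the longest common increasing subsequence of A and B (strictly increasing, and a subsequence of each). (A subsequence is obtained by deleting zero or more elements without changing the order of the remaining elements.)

2

For each value that appears in both, track the longest common increasing run ending there.
The best achievable length is 2; one witness is 5, 10 (A-positions 2,6, B-positions 3,4).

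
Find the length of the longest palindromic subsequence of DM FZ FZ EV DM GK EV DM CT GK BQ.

5

Using dp[i][j] = 2 + dp[i+1][j−1] if the ends match, else max(dp[i+1][j], dp[i][j−1]):
dp[1][11] = 5. A witness is DM EV GK EV DM at positions 1,4,6,7,8.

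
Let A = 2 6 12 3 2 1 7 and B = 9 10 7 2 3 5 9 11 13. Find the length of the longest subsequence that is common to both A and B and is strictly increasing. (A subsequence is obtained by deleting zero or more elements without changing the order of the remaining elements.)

A longest common strictly increasing subsequence is 2, 3 (length 2); it appears in order in both A and B, and no longer such subsequence exists.

2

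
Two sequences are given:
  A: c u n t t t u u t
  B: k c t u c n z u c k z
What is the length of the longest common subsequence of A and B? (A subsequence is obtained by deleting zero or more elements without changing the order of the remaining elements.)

A longest common subsequence is cunu (length 4); the LCS DP confirms no longer common subsequence exists.

4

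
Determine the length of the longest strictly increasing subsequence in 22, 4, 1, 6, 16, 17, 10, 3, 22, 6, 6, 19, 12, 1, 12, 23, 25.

One longest increasing subsequence is 4, 6, 16, 17, 22, 23, 25 (positions 2,4,5,6,9,16,17), of length 7; no longer one exists.

7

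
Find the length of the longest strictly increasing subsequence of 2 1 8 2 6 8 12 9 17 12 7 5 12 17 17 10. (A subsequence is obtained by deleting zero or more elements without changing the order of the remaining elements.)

One longest increasing subsequence is 1, 2, 6, 8, 9, 12, 17 (positions 2,4,5,6,8,10,14), of length 7; no longer one exists.

7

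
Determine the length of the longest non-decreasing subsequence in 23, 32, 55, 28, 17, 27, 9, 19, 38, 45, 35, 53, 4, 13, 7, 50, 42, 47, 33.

Let dp[i] be the longest non-decreasing subsequence ending at position i. Then dp = [1, 2, 3, 2, 1, 2, 1, 2, 3, 4, 3, 5, 1, 2, 2, 5, 4, 5, 3].
The maximum is 5; one witness is 23, 32, 38, 45, 53 at positions 1,2,9,10,12.

5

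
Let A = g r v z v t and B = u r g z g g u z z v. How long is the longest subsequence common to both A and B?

Backtracking the LCS table gives one alignment: g (A1,B6) → z (A4,B9) → v (A5,B10).
So the longest common subsequence has length 3.

3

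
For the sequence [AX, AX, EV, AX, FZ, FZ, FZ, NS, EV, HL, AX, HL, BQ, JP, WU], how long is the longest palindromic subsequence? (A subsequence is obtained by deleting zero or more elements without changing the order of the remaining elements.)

One longest palindromic subsequence is AX EV FZ FZ FZ EV AX (positions 2,3,5,6,7,9,11); it reads the same forward and backward, and the interval DP gives dp[1][15] = 7.

7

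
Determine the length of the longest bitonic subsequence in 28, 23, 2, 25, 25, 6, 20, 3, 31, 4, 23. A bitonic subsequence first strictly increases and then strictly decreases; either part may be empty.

One longest bitonic subsequence is 2, 6, 20, 31, 23 (positions 3,6,7,9,11): it rises to 31 then falls. Length 5 is optimal.

5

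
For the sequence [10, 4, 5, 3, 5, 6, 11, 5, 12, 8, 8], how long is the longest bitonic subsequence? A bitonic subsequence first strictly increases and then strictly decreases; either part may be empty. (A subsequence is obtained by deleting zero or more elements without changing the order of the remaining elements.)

6

One longest bitonic subsequence is 4, 5, 6, 11, 12, 8 (positions 2,3,6,7,9,11): it rises to 12 then falls. Length 6 is optimal.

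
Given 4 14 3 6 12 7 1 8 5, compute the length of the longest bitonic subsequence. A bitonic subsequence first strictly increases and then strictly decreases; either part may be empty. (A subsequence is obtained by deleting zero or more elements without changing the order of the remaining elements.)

Let inc[i] be the LIS ending at i and dec[i] the longest strictly decreasing subsequence starting at i. inc = [1, 2, 1, 2, 3, 3, 1, 4, 2], dec = [3, 4, 2, 2, 3, 2, 1, 2, 1].
max_i inc[i]+dec[i]−1 = 5, with one witness 4, 14, 12, 8, 5.

5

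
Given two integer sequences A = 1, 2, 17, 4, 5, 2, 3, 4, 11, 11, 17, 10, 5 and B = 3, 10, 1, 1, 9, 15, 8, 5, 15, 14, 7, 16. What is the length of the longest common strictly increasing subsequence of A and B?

For each value that appears in both, track the longest common increasing run ending there.
The best achievable length is 2; one witness is 3, 10 (A-positions 7,12, B-positions 1,2).

2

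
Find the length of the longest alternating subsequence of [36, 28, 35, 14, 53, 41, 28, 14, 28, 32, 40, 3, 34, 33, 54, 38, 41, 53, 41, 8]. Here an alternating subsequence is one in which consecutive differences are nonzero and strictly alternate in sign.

Track the best alternating length ending on an up-step vs a down-step at each position: up/down = 1/1, 1/2, 3/2, 1/4, 5/1, 5/6, 5/6, 1/6, 7/6, 7/6, 7/6, 1/8, 9/8, 9/10, 11/1, 11/12, 13/12, 13/12, 13/14, 9/14.
The maximum over both is 14; one such subsequence is 36, 28, 35, 14, 53, 14, 28, 3, 34, 33, 54, 38, 53, 41.

14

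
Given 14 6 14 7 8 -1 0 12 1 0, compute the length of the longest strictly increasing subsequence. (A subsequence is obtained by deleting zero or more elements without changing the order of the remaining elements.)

Scanning left to right, the best length ending at each element is: 14→1, 6→1, 14→2, 7→2, 8→3, -1→1, 0→2, 12→4, 1→3, 0→2.
So the longest increasing subsequence has length 4, e.g. 6, 7, 8, 12.

4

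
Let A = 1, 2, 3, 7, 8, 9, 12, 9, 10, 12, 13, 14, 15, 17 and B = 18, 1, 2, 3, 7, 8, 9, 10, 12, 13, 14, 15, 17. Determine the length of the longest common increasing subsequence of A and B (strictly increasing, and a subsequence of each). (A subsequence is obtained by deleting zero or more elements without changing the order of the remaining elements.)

A longest common strictly increasing subsequence is 1, 2, 3, 7, 8, 9, 10, 12, 13, 14, 15, 17 (length 12); it appears in order in both A and B, and no longer such subsequence exists.

12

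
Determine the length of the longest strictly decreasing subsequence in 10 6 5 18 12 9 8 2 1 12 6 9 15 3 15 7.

6

Let dp[i] be the longest decreasing subsequence ending at position i. Then dp = [1, 2, 3, 1, 2, 3, 4, 5, 6, 2, 5, 3, 2, 6, 2, 5].
The maximum is 6; one witness is 18, 12, 9, 8, 2, 1 at positions 4,5,6,7,8,9.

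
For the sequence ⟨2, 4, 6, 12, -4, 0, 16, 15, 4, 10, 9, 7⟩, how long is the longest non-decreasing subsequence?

5

Let dp[i] be the longest non-decreasing subsequence ending at position i. Then dp = [1, 2, 3, 4, 1, 2, 5, 5, 3, 4, 4, 4].
The maximum is 5; one witness is 2, 4, 6, 12, 16 at positions 1,2,3,4,7.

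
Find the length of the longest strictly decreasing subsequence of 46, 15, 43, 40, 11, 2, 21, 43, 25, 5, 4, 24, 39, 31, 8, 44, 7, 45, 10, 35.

Let dp[i] be the longest decreasing subsequence ending at position i. Then dp = [1, 2, 2, 3, 4, 5, 4, 2, 4, 5, 6, 5, 4, 5, 6, 2, 7, 2, 6, 5].
The maximum is 7; one witness is 46, 43, 40, 25, 24, 8, 7 at positions 1,3,4,9,12,15,17.

7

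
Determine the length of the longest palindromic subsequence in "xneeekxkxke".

7

Using dp[i][j] = 2 + dp[i+1][j−1] if the ends match, else max(dp[i+1][j], dp[i][j−1]):
dp[1][11] = 7. A witness is ekxkxke at positions 3,6,7,8,9,10,11.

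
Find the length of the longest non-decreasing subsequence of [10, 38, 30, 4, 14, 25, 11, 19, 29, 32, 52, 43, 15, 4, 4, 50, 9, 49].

7

Scanning left to right, the best length ending at each element is: 10→1, 38→2, 30→2, 4→1, 14→2, 25→3, 11→2, 19→3, 29→4, 32→5, 52→6, 43→6, 15→3, 4→2, 4→3, 50→7, 9→4, 49→7.
So the longest non-decreasing subsequence has length 7, e.g. 10, 14, 25, 29, 32, 43, 50.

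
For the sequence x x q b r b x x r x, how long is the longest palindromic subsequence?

7

Using dp[i][j] = 2 + dp[i+1][j−1] if the ends match, else max(dp[i+1][j], dp[i][j−1]):
dp[1][10] = 7. A witness is xxbrbxx at positions 1,2,4,5,6,8,10.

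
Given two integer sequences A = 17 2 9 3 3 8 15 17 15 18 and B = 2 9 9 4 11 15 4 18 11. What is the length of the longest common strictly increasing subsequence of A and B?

4

A longest common strictly increasing subsequence is 2, 9, 15, 18 (length 4); it appears in order in both A and B, and no longer such subsequence exists.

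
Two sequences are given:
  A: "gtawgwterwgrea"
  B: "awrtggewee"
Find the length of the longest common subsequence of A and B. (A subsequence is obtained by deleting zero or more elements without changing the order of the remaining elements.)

6

A longest common subsequence is awgwee (length 6); the LCS DP confirms no longer common subsequence exists.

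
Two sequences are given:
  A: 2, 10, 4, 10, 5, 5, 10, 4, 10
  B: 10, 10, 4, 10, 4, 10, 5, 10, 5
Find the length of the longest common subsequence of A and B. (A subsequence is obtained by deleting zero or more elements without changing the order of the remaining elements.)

5

Backtracking the LCS table gives one alignment: 10 (A2,B4) → 4 (A3,B5) → 10 (A4,B6) → 5 (A5,B7) → 5 (A6,B9).
So the longest common subsequence has length 5.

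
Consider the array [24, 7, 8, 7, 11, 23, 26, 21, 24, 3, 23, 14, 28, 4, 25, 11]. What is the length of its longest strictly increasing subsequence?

6

Let dp[i] be the longest increasing subsequence ending at position i. Then dp = [1, 1, 2, 1, 3, 4, 5, 4, 5, 1, 5, 4, 6, 2, 6, 3].
The maximum is 6; one witness is 7, 8, 11, 23, 26, 28 at positions 2,3,5,6,7,13.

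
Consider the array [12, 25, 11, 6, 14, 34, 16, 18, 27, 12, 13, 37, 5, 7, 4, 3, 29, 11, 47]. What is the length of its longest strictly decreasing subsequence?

6

Let dp[i] be the longest decreasing subsequence ending at position i. Then dp = [1, 1, 2, 3, 2, 1, 2, 2, 2, 3, 3, 1, 4, 4, 5, 6, 2, 4, 1].
The maximum is 6; one witness is 12, 11, 6, 5, 4, 3 at positions 1,3,4,13,15,16.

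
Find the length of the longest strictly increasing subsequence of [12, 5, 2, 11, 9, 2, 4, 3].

One longest increasing subsequence is 5, 11 (positions 2,4), of length 2; no longer one exists.

2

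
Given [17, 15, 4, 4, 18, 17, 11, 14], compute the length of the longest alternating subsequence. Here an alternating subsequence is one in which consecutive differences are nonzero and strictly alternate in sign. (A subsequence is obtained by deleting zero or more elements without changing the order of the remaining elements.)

A longest alternating subsequence is 17, 15, 18, 11, 14 (positions 1,2,5,7,8); its 4 consecutive differences strictly alternate in sign, and length 5 is optimal.

5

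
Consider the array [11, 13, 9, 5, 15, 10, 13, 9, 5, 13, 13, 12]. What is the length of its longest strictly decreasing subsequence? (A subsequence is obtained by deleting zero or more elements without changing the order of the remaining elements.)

Scanning left to right, the best length ending at each element is: 11→1, 13→1, 9→2, 5→3, 15→1, 10→2, 13→2, 9→3, 5→4, 13→2, 13→2, 12→3.
So the longest decreasing subsequence has length 4, e.g. 11, 10, 9, 5.

4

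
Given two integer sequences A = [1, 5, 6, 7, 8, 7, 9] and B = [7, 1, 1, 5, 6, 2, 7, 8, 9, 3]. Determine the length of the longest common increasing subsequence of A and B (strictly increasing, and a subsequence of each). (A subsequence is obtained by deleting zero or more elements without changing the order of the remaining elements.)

6

A longest common strictly increasing subsequence is 1, 5, 6, 7, 8, 9 (length 6); it appears in order in both A and B, and no longer such subsequence exists.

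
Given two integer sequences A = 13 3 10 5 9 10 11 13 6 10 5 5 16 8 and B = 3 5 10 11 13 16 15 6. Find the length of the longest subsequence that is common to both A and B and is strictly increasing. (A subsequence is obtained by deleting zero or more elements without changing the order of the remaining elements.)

A longest common strictly increasing subsequence is 3, 5, 10, 11, 13, 16 (length 6); it appears in order in both A and B, and no longer such subsequence exists.

6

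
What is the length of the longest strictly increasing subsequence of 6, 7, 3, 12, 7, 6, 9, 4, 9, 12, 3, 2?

Let dp[i] be the longest increasing subsequence ending at position i. Then dp = [1, 2, 1, 3, 2, 2, 3, 2, 3, 4, 1, 1].
The maximum is 4; one witness is 6, 7, 9, 12 at positions 1,2,7,10.

4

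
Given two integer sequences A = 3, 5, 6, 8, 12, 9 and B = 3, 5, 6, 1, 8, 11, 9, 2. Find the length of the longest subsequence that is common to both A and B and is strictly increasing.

A longest common strictly increasing subsequence is 3, 5, 6, 8, 9 (length 5); it appears in order in both A and B, and no longer such subsequence exists.

5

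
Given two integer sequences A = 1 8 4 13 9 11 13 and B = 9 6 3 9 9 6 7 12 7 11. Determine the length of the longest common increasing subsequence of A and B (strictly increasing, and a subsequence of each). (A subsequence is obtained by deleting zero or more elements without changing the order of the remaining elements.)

2

A longest common strictly increasing subsequence is 9, 11 (length 2); it appears in order in both A and B, and no longer such subsequence exists.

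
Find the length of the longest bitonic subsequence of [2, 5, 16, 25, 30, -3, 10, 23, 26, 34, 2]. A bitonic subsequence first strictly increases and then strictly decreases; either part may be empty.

7

Let inc[i] be the LIS ending at i and dec[i] the longest strictly decreasing subsequence starting at i. inc = [1, 2, 3, 4, 5, 1, 3, 4, 5, 6, 2], dec = [2, 2, 3, 3, 3, 1, 2, 2, 2, 2, 1].
max_i inc[i]+dec[i]−1 = 7, with one witness 2, 5, 16, 25, 30, 26, 2.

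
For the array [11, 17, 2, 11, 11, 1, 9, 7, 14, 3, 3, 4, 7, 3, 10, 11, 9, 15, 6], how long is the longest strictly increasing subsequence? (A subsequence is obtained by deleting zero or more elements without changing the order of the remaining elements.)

Let dp[i] be the longest increasing subsequence ending at position i. Then dp = [1, 2, 1, 2, 2, 1, 2, 2, 3, 2, 2, 3, 4, 2, 5, 6, 5, 7, 4].
The maximum is 7; one witness is 2, 3, 4, 7, 10, 11, 15 at positions 3,10,12,13,15,16,18.

7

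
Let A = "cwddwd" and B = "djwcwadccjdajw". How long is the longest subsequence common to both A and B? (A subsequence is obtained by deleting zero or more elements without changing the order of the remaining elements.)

5

A longest common subsequence is cwddw (length 5); the LCS DP confirms no longer common subsequence exists.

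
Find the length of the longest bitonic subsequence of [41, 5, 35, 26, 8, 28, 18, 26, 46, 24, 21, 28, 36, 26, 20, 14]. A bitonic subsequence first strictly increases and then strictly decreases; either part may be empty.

One longest bitonic subsequence is 5, 8, 18, 26, 46, 36, 26, 20, 14 (positions 2,5,7,8,9,13,14,15,16): it rises to 46 then falls. Length 9 is optimal.

9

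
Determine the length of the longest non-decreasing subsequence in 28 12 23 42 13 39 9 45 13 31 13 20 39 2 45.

7

One longest non-decreasing subsequence is 12, 13, 13, 13, 20, 39, 45 (positions 2,5,9,11,12,13,15), of length 7; no longer one exists.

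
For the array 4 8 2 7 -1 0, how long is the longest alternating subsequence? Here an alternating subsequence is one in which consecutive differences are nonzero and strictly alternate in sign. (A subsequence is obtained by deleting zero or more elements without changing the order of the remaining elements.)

A longest alternating subsequence is 4, 8, 2, 7, -1, 0 (positions 1,2,3,4,5,6); its 5 consecutive differences strictly alternate in sign, and length 6 is optimal.

6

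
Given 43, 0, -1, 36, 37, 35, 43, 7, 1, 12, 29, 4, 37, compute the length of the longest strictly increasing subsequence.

Let dp[i] be the longest increasing subsequence ending at position i. Then dp = [1, 1, 1, 2, 3, 2, 4, 2, 2, 3, 4, 3, 5].
The maximum is 5; one witness is 0, 7, 12, 29, 37 at positions 2,8,10,11,13.

5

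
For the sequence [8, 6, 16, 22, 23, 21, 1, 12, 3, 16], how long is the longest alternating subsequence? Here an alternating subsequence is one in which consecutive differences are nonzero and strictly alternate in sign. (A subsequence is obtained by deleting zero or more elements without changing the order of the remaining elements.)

Track the best alternating length ending on an up-step vs a down-step at each position: up/down = 1/1, 1/2, 3/1, 3/1, 3/1, 3/4, 1/4, 5/4, 5/6, 7/4.
The maximum over both is 7; one such subsequence is 8, 6, 16, 1, 12, 3, 16.

7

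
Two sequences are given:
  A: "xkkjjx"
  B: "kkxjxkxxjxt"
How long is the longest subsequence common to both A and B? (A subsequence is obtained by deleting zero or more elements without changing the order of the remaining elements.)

A longest common subsequence is kkjjx (length 5); the LCS DP confirms no longer common subsequence exists.

5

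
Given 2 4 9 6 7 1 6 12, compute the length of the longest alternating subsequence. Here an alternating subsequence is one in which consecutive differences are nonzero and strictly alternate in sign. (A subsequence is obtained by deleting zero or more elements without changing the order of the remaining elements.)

6

Track the best alternating length ending on an up-step vs a down-step at each position: up/down = 1/1, 2/1, 2/1, 2/3, 4/3, 1/5, 6/5, 6/1.
The maximum over both is 6; one such subsequence is 2, 9, 6, 7, 1, 6.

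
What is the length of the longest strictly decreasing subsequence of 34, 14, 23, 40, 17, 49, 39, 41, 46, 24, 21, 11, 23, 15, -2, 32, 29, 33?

6

Scanning left to right, the best length ending at each element is: 34→1, 14→2, 23→2, 40→1, 17→3, 49→1, 39→2, 41→2, 46→2, 24→3, 21→4, 11→5, 23→4, 15→5, -2→6, 32→3, 29→4, 33→3.
So the longest decreasing subsequence has length 6, e.g. 40, 39, 24, 21, 11, -2.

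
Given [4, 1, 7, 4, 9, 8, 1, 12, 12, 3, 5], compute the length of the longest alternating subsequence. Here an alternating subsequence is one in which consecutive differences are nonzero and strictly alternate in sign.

Track the best alternating length ending on an up-step vs a down-step at each position: up/down = 1/1, 1/2, 3/1, 3/4, 5/1, 5/6, 1/6, 7/1, 7/1, 7/8, 9/8.
The maximum over both is 9; one such subsequence is 4, 1, 7, 4, 9, 8, 12, 3, 5.

9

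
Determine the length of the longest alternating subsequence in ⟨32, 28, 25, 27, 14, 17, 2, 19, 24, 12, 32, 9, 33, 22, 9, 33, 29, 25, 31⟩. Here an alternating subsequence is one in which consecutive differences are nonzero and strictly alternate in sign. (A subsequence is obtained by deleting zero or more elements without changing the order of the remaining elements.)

A longest alternating subsequence is 32, 25, 27, 14, 17, 2, 19, 12, 32, 9, 33, 22, 33, 29, 31 (positions 1,3,4,5,6,7,8,10,11,12,13,14,16,17,19); its 14 consecutive differences strictly alternate in sign, and length 15 is optimal.

15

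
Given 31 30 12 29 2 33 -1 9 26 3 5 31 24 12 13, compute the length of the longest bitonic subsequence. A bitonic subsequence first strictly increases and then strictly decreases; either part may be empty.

6

Let inc[i] be the LIS ending at i and dec[i] the longest strictly decreasing subsequence starting at i. inc = [1, 1, 1, 2, 1, 3, 1, 2, 3, 2, 3, 4, 4, 4, 5], dec = [6, 5, 3, 4, 2, 4, 1, 2, 3, 1, 1, 3, 2, 1, 1].
max_i inc[i]+dec[i]−1 = 6, with one witness 31, 30, 29, 26, 24, 13.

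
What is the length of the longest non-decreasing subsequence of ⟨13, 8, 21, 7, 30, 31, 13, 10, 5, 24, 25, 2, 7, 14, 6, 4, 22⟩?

4

Scanning left to right, the best length ending at each element is: 13→1, 8→1, 21→2, 7→1, 30→3, 31→4, 13→2, 10→2, 5→1, 24→3, 25→4, 2→1, 7→2, 14→3, 6→2, 4→2, 22→4.
So the longest non-decreasing subsequence has length 4, e.g. 13, 21, 30, 31.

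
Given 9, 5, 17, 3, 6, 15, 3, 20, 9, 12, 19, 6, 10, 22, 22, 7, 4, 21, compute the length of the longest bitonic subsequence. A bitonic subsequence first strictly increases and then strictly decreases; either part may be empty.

Let inc[i] be the LIS ending at i and dec[i] the longest strictly decreasing subsequence starting at i. inc = [1, 1, 2, 1, 2, 3, 1, 4, 3, 4, 5, 2, 4, 6, 6, 3, 2, 6], dec = [3, 2, 6, 1, 2, 5, 1, 5, 3, 4, 4, 2, 3, 3, 3, 2, 1, 1].
max_i inc[i]+dec[i]−1 = 8, with one witness 5, 6, 15, 20, 19, 10, 7, 4.

8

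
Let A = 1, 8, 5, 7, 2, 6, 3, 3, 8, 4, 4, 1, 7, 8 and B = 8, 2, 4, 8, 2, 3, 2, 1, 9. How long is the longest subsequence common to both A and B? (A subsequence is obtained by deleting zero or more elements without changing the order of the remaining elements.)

4

A longest common subsequence is 8, 2, 3, 1 (length 4); the LCS DP confirms no longer common subsequence exists.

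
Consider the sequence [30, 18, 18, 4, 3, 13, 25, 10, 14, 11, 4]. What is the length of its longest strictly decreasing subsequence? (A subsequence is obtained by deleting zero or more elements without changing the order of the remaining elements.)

Scanning left to right, the best length ending at each element is: 30→1, 18→2, 18→2, 4→3, 3→4, 13→3, 25→2, 10→4, 14→3, 11→4, 4→5.
So the longest decreasing subsequence has length 5, e.g. 30, 18, 13, 10, 4.

5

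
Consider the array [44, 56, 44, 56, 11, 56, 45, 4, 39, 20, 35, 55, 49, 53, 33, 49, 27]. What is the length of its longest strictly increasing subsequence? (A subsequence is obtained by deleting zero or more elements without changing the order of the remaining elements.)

Let dp[i] be the longest increasing subsequence ending at position i. Then dp = [1, 2, 1, 2, 1, 2, 2, 1, 2, 2, 3, 4, 4, 5, 3, 4, 3].
The maximum is 5; one witness is 11, 20, 35, 49, 53 at positions 5,10,11,13,14.

5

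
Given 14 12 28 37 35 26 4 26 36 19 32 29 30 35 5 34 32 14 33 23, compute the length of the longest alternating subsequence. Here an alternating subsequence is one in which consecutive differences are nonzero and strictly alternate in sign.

Track the best alternating length ending on an up-step vs a down-step at each position: up/down = 1/1, 1/2, 3/1, 3/1, 3/4, 3/4, 1/4, 5/4, 5/4, 5/6, 7/6, 7/8, 9/8, 9/6, 5/10, 11/10, 11/12, 11/12, 13/12, 13/14.
The maximum over both is 14; one such subsequence is 14, 12, 28, 4, 26, 19, 32, 29, 30, 5, 34, 32, 33, 23.

14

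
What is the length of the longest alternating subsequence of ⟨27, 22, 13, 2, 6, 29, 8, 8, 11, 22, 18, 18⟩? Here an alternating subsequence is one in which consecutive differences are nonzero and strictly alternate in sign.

6

Track the best alternating length ending on an up-step vs a down-step at each position: up/down = 1/1, 1/2, 1/2, 1/2, 3/2, 3/1, 3/4, 3/4, 5/4, 5/4, 5/6, 5/6.
The maximum over both is 6; one such subsequence is 27, 22, 29, 8, 22, 18.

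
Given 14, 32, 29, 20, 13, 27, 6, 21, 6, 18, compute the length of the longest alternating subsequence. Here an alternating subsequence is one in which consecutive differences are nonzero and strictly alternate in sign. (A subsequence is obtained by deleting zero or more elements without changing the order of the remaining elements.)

A longest alternating subsequence is 14, 32, 20, 27, 6, 21, 6, 18 (positions 1,2,4,6,7,8,9,10); its 7 consecutive differences strictly alternate in sign, and length 8 is optimal.

8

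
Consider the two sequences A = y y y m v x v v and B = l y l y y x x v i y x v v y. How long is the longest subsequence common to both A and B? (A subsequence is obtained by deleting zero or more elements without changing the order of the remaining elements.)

A longest common subsequence is yyyvxvv (length 7); the LCS DP confirms no longer common subsequence exists.

7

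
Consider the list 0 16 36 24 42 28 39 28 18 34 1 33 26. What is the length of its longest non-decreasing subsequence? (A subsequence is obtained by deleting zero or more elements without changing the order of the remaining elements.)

6

Scanning left to right, the best length ending at each element is: 0→1, 16→2, 36→3, 24→3, 42→4, 28→4, 39→5, 28→5, 18→3, 34→6, 1→2, 33→6, 26→4.
So the longest non-decreasing subsequence has length 6, e.g. 0, 16, 24, 28, 28, 34.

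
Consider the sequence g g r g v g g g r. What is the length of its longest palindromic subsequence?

Using dp[i][j] = 2 + dp[i+1][j−1] if the ends match, else max(dp[i+1][j], dp[i][j−1]):
dp[1][9] = 7. A witness is gggvggg at positions 1,2,4,5,6,7,8.

7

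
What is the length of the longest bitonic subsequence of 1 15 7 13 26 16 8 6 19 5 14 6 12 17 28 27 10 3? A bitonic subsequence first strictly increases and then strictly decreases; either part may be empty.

9

One longest bitonic subsequence is 1, 7, 13, 26, 19, 14, 12, 10, 3 (positions 1,3,4,5,9,11,13,17,18): it rises to 26 then falls. Length 9 is optimal.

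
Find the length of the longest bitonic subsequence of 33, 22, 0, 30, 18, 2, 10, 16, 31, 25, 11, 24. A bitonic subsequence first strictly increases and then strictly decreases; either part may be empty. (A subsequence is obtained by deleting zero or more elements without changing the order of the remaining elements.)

Let inc[i] be the LIS ending at i and dec[i] the longest strictly decreasing subsequence starting at i. inc = [1, 1, 1, 2, 2, 2, 3, 4, 5, 5, 4, 5], dec = [5, 4, 1, 4, 3, 1, 1, 2, 3, 2, 1, 1].
max_i inc[i]+dec[i]−1 = 7, with one witness 0, 2, 10, 16, 31, 25, 24.

7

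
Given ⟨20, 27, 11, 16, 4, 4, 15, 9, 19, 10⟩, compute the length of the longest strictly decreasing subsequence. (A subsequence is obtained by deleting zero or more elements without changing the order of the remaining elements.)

4

Let dp[i] be the longest decreasing subsequence ending at position i. Then dp = [1, 1, 2, 2, 3, 3, 3, 4, 2, 4].
The maximum is 4; one witness is 20, 16, 15, 9 at positions 1,4,7,8.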